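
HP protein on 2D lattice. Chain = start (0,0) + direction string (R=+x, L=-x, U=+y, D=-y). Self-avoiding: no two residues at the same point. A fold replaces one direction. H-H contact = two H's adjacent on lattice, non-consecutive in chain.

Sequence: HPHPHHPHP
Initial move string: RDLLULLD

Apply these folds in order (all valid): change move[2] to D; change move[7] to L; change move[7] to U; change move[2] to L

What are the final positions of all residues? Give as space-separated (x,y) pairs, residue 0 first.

Initial moves: RDLLULLD
Fold: move[2]->D => RDDLULLD (positions: [(0, 0), (1, 0), (1, -1), (1, -2), (0, -2), (0, -1), (-1, -1), (-2, -1), (-2, -2)])
Fold: move[7]->L => RDDLULLL (positions: [(0, 0), (1, 0), (1, -1), (1, -2), (0, -2), (0, -1), (-1, -1), (-2, -1), (-3, -1)])
Fold: move[7]->U => RDDLULLU (positions: [(0, 0), (1, 0), (1, -1), (1, -2), (0, -2), (0, -1), (-1, -1), (-2, -1), (-2, 0)])
Fold: move[2]->L => RDLLULLU (positions: [(0, 0), (1, 0), (1, -1), (0, -1), (-1, -1), (-1, 0), (-2, 0), (-3, 0), (-3, 1)])

Answer: (0,0) (1,0) (1,-1) (0,-1) (-1,-1) (-1,0) (-2,0) (-3,0) (-3,1)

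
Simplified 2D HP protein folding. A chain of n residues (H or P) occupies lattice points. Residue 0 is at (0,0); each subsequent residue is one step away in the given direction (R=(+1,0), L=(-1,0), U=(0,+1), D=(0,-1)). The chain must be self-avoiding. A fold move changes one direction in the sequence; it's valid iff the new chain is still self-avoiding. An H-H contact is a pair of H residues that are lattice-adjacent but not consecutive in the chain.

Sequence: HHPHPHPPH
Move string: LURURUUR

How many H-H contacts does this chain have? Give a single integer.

Positions: [(0, 0), (-1, 0), (-1, 1), (0, 1), (0, 2), (1, 2), (1, 3), (1, 4), (2, 4)]
H-H contact: residue 0 @(0,0) - residue 3 @(0, 1)

Answer: 1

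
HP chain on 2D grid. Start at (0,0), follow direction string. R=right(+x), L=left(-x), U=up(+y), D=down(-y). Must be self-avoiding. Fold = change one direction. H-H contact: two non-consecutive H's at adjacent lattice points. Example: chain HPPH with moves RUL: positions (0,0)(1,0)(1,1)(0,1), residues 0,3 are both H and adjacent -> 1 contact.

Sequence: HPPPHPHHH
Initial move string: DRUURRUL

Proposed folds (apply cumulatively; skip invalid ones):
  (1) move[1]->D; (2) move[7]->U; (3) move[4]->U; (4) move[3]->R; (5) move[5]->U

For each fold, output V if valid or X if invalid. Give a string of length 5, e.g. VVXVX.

Initial: DRUURRUL -> [(0, 0), (0, -1), (1, -1), (1, 0), (1, 1), (2, 1), (3, 1), (3, 2), (2, 2)]
Fold 1: move[1]->D => DDUURRUL INVALID (collision), skipped
Fold 2: move[7]->U => DRUURRUU VALID
Fold 3: move[4]->U => DRUUURUU VALID
Fold 4: move[3]->R => DRURURUU VALID
Fold 5: move[5]->U => DRURUUUU VALID

Answer: XVVVV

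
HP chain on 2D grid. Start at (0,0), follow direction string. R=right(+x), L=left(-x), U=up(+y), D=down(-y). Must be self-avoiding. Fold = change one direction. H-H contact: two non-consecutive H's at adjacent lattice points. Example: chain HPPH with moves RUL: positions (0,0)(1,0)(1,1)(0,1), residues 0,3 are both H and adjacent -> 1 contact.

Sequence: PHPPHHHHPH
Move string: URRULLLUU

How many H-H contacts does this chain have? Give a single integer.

Positions: [(0, 0), (0, 1), (1, 1), (2, 1), (2, 2), (1, 2), (0, 2), (-1, 2), (-1, 3), (-1, 4)]
H-H contact: residue 1 @(0,1) - residue 6 @(0, 2)

Answer: 1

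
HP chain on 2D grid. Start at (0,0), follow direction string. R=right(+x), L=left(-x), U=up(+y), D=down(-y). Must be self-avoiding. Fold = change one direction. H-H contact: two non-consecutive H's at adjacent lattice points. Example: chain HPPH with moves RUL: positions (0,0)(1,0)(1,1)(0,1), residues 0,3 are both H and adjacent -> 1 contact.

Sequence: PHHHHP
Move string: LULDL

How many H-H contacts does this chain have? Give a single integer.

Positions: [(0, 0), (-1, 0), (-1, 1), (-2, 1), (-2, 0), (-3, 0)]
H-H contact: residue 1 @(-1,0) - residue 4 @(-2, 0)

Answer: 1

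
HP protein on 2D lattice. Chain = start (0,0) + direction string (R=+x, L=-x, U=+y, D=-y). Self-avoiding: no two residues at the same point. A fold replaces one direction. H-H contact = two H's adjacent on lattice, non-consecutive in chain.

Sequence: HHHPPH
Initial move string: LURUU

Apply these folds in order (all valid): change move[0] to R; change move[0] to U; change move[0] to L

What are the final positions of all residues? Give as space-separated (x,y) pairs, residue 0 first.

Answer: (0,0) (-1,0) (-1,1) (0,1) (0,2) (0,3)

Derivation:
Initial moves: LURUU
Fold: move[0]->R => RURUU (positions: [(0, 0), (1, 0), (1, 1), (2, 1), (2, 2), (2, 3)])
Fold: move[0]->U => UURUU (positions: [(0, 0), (0, 1), (0, 2), (1, 2), (1, 3), (1, 4)])
Fold: move[0]->L => LURUU (positions: [(0, 0), (-1, 0), (-1, 1), (0, 1), (0, 2), (0, 3)])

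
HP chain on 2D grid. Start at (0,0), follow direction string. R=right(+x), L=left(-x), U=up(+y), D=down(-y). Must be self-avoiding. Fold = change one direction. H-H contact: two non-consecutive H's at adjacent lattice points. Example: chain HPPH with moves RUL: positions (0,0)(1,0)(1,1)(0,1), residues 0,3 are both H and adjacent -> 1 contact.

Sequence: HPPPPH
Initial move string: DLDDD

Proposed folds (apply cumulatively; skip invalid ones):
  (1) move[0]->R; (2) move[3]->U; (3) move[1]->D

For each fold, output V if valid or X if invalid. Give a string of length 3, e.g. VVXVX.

Answer: XXV

Derivation:
Initial: DLDDD -> [(0, 0), (0, -1), (-1, -1), (-1, -2), (-1, -3), (-1, -4)]
Fold 1: move[0]->R => RLDDD INVALID (collision), skipped
Fold 2: move[3]->U => DLDUD INVALID (collision), skipped
Fold 3: move[1]->D => DDDDD VALID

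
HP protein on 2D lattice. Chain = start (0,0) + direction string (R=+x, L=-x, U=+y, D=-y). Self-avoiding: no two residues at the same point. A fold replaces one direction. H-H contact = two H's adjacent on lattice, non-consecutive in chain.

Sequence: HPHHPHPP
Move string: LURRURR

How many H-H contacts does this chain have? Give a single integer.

Positions: [(0, 0), (-1, 0), (-1, 1), (0, 1), (1, 1), (1, 2), (2, 2), (3, 2)]
H-H contact: residue 0 @(0,0) - residue 3 @(0, 1)

Answer: 1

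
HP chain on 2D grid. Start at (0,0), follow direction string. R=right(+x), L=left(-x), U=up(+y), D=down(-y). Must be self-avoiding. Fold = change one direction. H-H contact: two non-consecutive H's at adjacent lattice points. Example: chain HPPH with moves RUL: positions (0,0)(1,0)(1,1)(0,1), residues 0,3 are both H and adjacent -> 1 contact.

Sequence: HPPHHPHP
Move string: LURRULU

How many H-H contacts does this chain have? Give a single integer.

Positions: [(0, 0), (-1, 0), (-1, 1), (0, 1), (1, 1), (1, 2), (0, 2), (0, 3)]
H-H contact: residue 0 @(0,0) - residue 3 @(0, 1)
H-H contact: residue 3 @(0,1) - residue 6 @(0, 2)

Answer: 2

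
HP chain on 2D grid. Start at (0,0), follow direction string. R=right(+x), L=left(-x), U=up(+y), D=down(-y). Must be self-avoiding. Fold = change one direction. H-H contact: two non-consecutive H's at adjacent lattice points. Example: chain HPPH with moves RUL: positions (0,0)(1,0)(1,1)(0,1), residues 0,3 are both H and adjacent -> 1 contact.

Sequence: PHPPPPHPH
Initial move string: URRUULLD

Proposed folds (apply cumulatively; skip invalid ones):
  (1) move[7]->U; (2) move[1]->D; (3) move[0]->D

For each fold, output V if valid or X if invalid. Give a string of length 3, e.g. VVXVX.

Initial: URRUULLD -> [(0, 0), (0, 1), (1, 1), (2, 1), (2, 2), (2, 3), (1, 3), (0, 3), (0, 2)]
Fold 1: move[7]->U => URRUULLU VALID
Fold 2: move[1]->D => UDRUULLU INVALID (collision), skipped
Fold 3: move[0]->D => DRRUULLU VALID

Answer: VXV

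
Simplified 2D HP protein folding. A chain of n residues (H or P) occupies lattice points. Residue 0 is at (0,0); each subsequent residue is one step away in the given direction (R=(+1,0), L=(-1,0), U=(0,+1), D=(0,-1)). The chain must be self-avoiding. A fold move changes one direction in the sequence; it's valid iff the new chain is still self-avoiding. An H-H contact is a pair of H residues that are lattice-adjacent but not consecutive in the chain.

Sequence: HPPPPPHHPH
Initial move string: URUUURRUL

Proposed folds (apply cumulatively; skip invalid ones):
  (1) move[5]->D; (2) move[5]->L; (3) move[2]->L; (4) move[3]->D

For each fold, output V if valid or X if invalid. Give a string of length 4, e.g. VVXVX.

Answer: XXXX

Derivation:
Initial: URUUURRUL -> [(0, 0), (0, 1), (1, 1), (1, 2), (1, 3), (1, 4), (2, 4), (3, 4), (3, 5), (2, 5)]
Fold 1: move[5]->D => URUUUDRUL INVALID (collision), skipped
Fold 2: move[5]->L => URUUULRUL INVALID (collision), skipped
Fold 3: move[2]->L => URLUURRUL INVALID (collision), skipped
Fold 4: move[3]->D => URUDURRUL INVALID (collision), skipped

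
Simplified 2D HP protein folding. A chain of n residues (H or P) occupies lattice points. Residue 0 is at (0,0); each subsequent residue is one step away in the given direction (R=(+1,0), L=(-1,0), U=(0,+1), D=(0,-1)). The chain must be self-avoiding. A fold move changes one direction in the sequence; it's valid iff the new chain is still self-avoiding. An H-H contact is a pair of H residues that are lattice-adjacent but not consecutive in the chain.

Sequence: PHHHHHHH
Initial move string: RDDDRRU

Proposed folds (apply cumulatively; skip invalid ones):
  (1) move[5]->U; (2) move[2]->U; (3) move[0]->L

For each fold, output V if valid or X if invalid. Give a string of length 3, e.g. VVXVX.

Initial: RDDDRRU -> [(0, 0), (1, 0), (1, -1), (1, -2), (1, -3), (2, -3), (3, -3), (3, -2)]
Fold 1: move[5]->U => RDDDRUU VALID
Fold 2: move[2]->U => RDUDRUU INVALID (collision), skipped
Fold 3: move[0]->L => LDDDRUU VALID

Answer: VXV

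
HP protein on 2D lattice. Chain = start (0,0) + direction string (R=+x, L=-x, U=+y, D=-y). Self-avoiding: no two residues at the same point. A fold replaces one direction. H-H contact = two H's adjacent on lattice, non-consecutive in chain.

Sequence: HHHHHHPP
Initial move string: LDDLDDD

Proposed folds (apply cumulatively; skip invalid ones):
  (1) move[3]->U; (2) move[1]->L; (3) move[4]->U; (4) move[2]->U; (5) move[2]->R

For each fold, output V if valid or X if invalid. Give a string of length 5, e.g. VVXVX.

Initial: LDDLDDD -> [(0, 0), (-1, 0), (-1, -1), (-1, -2), (-2, -2), (-2, -3), (-2, -4), (-2, -5)]
Fold 1: move[3]->U => LDDUDDD INVALID (collision), skipped
Fold 2: move[1]->L => LLDLDDD VALID
Fold 3: move[4]->U => LLDLUDD INVALID (collision), skipped
Fold 4: move[2]->U => LLULDDD VALID
Fold 5: move[2]->R => LLRLDDD INVALID (collision), skipped

Answer: XVXVX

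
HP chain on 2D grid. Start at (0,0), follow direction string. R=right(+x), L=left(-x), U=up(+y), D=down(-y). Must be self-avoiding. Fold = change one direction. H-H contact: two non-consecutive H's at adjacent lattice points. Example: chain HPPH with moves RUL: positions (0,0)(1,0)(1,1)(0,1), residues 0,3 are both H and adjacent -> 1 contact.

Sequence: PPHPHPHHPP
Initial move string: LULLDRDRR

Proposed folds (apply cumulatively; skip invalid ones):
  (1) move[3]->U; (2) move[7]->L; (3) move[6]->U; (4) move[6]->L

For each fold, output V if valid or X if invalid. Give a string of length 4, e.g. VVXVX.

Initial: LULLDRDRR -> [(0, 0), (-1, 0), (-1, 1), (-2, 1), (-3, 1), (-3, 0), (-2, 0), (-2, -1), (-1, -1), (0, -1)]
Fold 1: move[3]->U => LULUDRDRR INVALID (collision), skipped
Fold 2: move[7]->L => LULLDRDLR INVALID (collision), skipped
Fold 3: move[6]->U => LULLDRURR INVALID (collision), skipped
Fold 4: move[6]->L => LULLDRLRR INVALID (collision), skipped

Answer: XXXX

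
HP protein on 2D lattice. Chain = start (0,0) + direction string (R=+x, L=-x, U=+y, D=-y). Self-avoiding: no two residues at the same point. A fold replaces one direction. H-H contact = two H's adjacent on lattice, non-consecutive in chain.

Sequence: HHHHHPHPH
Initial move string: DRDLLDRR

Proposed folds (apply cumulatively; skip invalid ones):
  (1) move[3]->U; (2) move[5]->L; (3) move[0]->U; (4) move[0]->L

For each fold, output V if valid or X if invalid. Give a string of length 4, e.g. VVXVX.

Initial: DRDLLDRR -> [(0, 0), (0, -1), (1, -1), (1, -2), (0, -2), (-1, -2), (-1, -3), (0, -3), (1, -3)]
Fold 1: move[3]->U => DRDULDRR INVALID (collision), skipped
Fold 2: move[5]->L => DRDLLLRR INVALID (collision), skipped
Fold 3: move[0]->U => URDLLDRR INVALID (collision), skipped
Fold 4: move[0]->L => LRDLLDRR INVALID (collision), skipped

Answer: XXXX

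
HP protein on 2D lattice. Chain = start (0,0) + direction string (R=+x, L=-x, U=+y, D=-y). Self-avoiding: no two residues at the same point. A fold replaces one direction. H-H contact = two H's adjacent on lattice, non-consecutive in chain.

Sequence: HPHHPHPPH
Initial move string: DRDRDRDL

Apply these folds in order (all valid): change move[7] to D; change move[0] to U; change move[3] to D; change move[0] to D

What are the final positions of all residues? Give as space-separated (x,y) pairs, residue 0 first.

Answer: (0,0) (0,-1) (1,-1) (1,-2) (1,-3) (1,-4) (2,-4) (2,-5) (2,-6)

Derivation:
Initial moves: DRDRDRDL
Fold: move[7]->D => DRDRDRDD (positions: [(0, 0), (0, -1), (1, -1), (1, -2), (2, -2), (2, -3), (3, -3), (3, -4), (3, -5)])
Fold: move[0]->U => URDRDRDD (positions: [(0, 0), (0, 1), (1, 1), (1, 0), (2, 0), (2, -1), (3, -1), (3, -2), (3, -3)])
Fold: move[3]->D => URDDDRDD (positions: [(0, 0), (0, 1), (1, 1), (1, 0), (1, -1), (1, -2), (2, -2), (2, -3), (2, -4)])
Fold: move[0]->D => DRDDDRDD (positions: [(0, 0), (0, -1), (1, -1), (1, -2), (1, -3), (1, -4), (2, -4), (2, -5), (2, -6)])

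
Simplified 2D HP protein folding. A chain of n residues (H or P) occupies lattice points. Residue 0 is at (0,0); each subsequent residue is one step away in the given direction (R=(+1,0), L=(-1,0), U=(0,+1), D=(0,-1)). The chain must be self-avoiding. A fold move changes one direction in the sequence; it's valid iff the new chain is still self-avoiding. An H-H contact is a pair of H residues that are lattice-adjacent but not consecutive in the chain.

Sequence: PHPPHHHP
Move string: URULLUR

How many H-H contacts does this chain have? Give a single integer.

Positions: [(0, 0), (0, 1), (1, 1), (1, 2), (0, 2), (-1, 2), (-1, 3), (0, 3)]
H-H contact: residue 1 @(0,1) - residue 4 @(0, 2)

Answer: 1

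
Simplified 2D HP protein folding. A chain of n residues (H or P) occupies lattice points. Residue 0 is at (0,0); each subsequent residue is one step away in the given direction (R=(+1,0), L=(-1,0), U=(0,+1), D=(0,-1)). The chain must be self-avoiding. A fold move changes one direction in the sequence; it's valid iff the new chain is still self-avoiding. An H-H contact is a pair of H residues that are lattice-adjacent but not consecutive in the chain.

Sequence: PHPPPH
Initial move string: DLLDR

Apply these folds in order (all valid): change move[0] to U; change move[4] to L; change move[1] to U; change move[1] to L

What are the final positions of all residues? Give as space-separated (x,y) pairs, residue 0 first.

Initial moves: DLLDR
Fold: move[0]->U => ULLDR (positions: [(0, 0), (0, 1), (-1, 1), (-2, 1), (-2, 0), (-1, 0)])
Fold: move[4]->L => ULLDL (positions: [(0, 0), (0, 1), (-1, 1), (-2, 1), (-2, 0), (-3, 0)])
Fold: move[1]->U => UULDL (positions: [(0, 0), (0, 1), (0, 2), (-1, 2), (-1, 1), (-2, 1)])
Fold: move[1]->L => ULLDL (positions: [(0, 0), (0, 1), (-1, 1), (-2, 1), (-2, 0), (-3, 0)])

Answer: (0,0) (0,1) (-1,1) (-2,1) (-2,0) (-3,0)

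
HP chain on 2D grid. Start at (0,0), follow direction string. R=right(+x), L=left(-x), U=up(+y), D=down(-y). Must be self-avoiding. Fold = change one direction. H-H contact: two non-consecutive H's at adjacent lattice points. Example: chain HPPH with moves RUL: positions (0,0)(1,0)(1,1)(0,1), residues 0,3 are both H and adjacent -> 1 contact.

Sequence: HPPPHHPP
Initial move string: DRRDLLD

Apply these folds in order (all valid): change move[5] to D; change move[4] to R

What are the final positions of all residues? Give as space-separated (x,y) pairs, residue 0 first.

Initial moves: DRRDLLD
Fold: move[5]->D => DRRDLDD (positions: [(0, 0), (0, -1), (1, -1), (2, -1), (2, -2), (1, -2), (1, -3), (1, -4)])
Fold: move[4]->R => DRRDRDD (positions: [(0, 0), (0, -1), (1, -1), (2, -1), (2, -2), (3, -2), (3, -3), (3, -4)])

Answer: (0,0) (0,-1) (1,-1) (2,-1) (2,-2) (3,-2) (3,-3) (3,-4)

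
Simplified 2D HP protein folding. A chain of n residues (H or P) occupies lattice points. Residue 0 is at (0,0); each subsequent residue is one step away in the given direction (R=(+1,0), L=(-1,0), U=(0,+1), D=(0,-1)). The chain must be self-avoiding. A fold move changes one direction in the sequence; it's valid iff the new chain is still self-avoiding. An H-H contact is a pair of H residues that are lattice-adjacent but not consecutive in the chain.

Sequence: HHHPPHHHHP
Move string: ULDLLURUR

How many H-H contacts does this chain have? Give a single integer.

Positions: [(0, 0), (0, 1), (-1, 1), (-1, 0), (-2, 0), (-3, 0), (-3, 1), (-2, 1), (-2, 2), (-1, 2)]
H-H contact: residue 2 @(-1,1) - residue 7 @(-2, 1)

Answer: 1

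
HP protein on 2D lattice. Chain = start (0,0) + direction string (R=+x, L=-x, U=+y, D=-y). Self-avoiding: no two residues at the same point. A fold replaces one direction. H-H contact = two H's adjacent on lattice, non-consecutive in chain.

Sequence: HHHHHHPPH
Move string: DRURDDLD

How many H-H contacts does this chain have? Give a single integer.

Answer: 2

Derivation:
Positions: [(0, 0), (0, -1), (1, -1), (1, 0), (2, 0), (2, -1), (2, -2), (1, -2), (1, -3)]
H-H contact: residue 0 @(0,0) - residue 3 @(1, 0)
H-H contact: residue 2 @(1,-1) - residue 5 @(2, -1)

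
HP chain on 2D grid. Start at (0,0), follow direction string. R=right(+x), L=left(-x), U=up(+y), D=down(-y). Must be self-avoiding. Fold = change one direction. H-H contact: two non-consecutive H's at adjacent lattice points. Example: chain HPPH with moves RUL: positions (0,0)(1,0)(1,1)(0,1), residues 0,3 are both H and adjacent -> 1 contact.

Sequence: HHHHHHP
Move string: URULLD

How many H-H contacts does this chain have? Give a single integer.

Positions: [(0, 0), (0, 1), (1, 1), (1, 2), (0, 2), (-1, 2), (-1, 1)]
H-H contact: residue 1 @(0,1) - residue 4 @(0, 2)

Answer: 1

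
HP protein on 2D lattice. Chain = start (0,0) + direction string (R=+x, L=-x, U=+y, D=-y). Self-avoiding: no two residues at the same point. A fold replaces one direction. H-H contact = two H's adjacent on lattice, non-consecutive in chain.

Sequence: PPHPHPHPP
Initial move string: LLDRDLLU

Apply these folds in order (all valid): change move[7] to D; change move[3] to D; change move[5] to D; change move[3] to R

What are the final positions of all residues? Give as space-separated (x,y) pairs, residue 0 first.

Initial moves: LLDRDLLU
Fold: move[7]->D => LLDRDLLD (positions: [(0, 0), (-1, 0), (-2, 0), (-2, -1), (-1, -1), (-1, -2), (-2, -2), (-3, -2), (-3, -3)])
Fold: move[3]->D => LLDDDLLD (positions: [(0, 0), (-1, 0), (-2, 0), (-2, -1), (-2, -2), (-2, -3), (-3, -3), (-4, -3), (-4, -4)])
Fold: move[5]->D => LLDDDDLD (positions: [(0, 0), (-1, 0), (-2, 0), (-2, -1), (-2, -2), (-2, -3), (-2, -4), (-3, -4), (-3, -5)])
Fold: move[3]->R => LLDRDDLD (positions: [(0, 0), (-1, 0), (-2, 0), (-2, -1), (-1, -1), (-1, -2), (-1, -3), (-2, -3), (-2, -4)])

Answer: (0,0) (-1,0) (-2,0) (-2,-1) (-1,-1) (-1,-2) (-1,-3) (-2,-3) (-2,-4)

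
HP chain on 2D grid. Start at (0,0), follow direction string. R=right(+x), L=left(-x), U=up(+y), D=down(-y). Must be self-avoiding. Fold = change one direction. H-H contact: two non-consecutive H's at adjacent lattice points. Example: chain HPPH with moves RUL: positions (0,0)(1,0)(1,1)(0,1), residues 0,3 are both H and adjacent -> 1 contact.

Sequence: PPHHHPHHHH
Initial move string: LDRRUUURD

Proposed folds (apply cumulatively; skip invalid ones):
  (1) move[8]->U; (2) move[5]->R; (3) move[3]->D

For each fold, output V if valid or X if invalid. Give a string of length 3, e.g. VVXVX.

Initial: LDRRUUURD -> [(0, 0), (-1, 0), (-1, -1), (0, -1), (1, -1), (1, 0), (1, 1), (1, 2), (2, 2), (2, 1)]
Fold 1: move[8]->U => LDRRUUURU VALID
Fold 2: move[5]->R => LDRRURURU VALID
Fold 3: move[3]->D => LDRDURURU INVALID (collision), skipped

Answer: VVX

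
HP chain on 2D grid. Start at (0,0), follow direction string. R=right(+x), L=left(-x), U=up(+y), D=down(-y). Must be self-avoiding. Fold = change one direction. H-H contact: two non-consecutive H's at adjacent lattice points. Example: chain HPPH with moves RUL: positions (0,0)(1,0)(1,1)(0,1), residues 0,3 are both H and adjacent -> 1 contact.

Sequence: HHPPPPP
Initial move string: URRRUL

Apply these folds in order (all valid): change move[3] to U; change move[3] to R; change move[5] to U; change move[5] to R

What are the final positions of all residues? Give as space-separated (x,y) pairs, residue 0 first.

Initial moves: URRRUL
Fold: move[3]->U => URRUUL (positions: [(0, 0), (0, 1), (1, 1), (2, 1), (2, 2), (2, 3), (1, 3)])
Fold: move[3]->R => URRRUL (positions: [(0, 0), (0, 1), (1, 1), (2, 1), (3, 1), (3, 2), (2, 2)])
Fold: move[5]->U => URRRUU (positions: [(0, 0), (0, 1), (1, 1), (2, 1), (3, 1), (3, 2), (3, 3)])
Fold: move[5]->R => URRRUR (positions: [(0, 0), (0, 1), (1, 1), (2, 1), (3, 1), (3, 2), (4, 2)])

Answer: (0,0) (0,1) (1,1) (2,1) (3,1) (3,2) (4,2)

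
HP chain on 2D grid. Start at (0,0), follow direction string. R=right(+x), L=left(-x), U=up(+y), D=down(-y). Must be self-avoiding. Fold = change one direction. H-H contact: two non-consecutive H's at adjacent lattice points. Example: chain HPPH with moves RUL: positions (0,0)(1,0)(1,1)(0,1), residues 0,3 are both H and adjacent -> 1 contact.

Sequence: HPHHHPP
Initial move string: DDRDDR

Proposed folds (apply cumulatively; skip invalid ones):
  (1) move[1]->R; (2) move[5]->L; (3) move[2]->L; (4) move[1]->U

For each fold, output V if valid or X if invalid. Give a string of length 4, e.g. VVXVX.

Initial: DDRDDR -> [(0, 0), (0, -1), (0, -2), (1, -2), (1, -3), (1, -4), (2, -4)]
Fold 1: move[1]->R => DRRDDR VALID
Fold 2: move[5]->L => DRRDDL VALID
Fold 3: move[2]->L => DRLDDL INVALID (collision), skipped
Fold 4: move[1]->U => DURDDL INVALID (collision), skipped

Answer: VVXX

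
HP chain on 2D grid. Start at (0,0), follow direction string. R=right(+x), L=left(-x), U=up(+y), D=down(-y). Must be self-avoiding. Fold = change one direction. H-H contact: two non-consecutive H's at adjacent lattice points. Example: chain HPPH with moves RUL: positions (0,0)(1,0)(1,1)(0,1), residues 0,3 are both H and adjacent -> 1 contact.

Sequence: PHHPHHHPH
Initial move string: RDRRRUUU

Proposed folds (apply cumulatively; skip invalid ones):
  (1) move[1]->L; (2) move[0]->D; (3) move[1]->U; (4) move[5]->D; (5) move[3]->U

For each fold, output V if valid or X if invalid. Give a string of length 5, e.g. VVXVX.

Answer: XVXXV

Derivation:
Initial: RDRRRUUU -> [(0, 0), (1, 0), (1, -1), (2, -1), (3, -1), (4, -1), (4, 0), (4, 1), (4, 2)]
Fold 1: move[1]->L => RLRRRUUU INVALID (collision), skipped
Fold 2: move[0]->D => DDRRRUUU VALID
Fold 3: move[1]->U => DURRRUUU INVALID (collision), skipped
Fold 4: move[5]->D => DDRRRDUU INVALID (collision), skipped
Fold 5: move[3]->U => DDRURUUU VALID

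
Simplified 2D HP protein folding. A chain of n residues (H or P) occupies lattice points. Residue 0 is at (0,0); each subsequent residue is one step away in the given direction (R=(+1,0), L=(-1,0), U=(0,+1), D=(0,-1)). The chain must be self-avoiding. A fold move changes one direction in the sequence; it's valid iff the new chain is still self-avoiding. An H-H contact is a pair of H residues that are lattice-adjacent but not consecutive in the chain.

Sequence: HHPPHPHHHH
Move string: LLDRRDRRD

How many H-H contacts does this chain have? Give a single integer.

Positions: [(0, 0), (-1, 0), (-2, 0), (-2, -1), (-1, -1), (0, -1), (0, -2), (1, -2), (2, -2), (2, -3)]
H-H contact: residue 1 @(-1,0) - residue 4 @(-1, -1)

Answer: 1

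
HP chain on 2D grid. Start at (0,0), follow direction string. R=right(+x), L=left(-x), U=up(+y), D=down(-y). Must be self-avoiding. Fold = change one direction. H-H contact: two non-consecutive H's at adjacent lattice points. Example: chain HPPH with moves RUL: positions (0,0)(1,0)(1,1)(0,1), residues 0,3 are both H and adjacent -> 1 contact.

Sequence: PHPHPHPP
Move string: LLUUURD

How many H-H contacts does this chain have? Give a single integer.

Positions: [(0, 0), (-1, 0), (-2, 0), (-2, 1), (-2, 2), (-2, 3), (-1, 3), (-1, 2)]
No H-H contacts found.

Answer: 0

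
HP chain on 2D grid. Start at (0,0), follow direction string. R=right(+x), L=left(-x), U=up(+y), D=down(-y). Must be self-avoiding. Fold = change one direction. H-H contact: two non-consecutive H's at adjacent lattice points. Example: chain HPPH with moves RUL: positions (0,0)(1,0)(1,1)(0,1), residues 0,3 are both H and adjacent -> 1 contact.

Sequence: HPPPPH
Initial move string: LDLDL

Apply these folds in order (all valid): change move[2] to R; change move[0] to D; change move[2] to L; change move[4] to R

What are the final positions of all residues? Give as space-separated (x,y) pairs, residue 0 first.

Answer: (0,0) (0,-1) (0,-2) (-1,-2) (-1,-3) (0,-3)

Derivation:
Initial moves: LDLDL
Fold: move[2]->R => LDRDL (positions: [(0, 0), (-1, 0), (-1, -1), (0, -1), (0, -2), (-1, -2)])
Fold: move[0]->D => DDRDL (positions: [(0, 0), (0, -1), (0, -2), (1, -2), (1, -3), (0, -3)])
Fold: move[2]->L => DDLDL (positions: [(0, 0), (0, -1), (0, -2), (-1, -2), (-1, -3), (-2, -3)])
Fold: move[4]->R => DDLDR (positions: [(0, 0), (0, -1), (0, -2), (-1, -2), (-1, -3), (0, -3)])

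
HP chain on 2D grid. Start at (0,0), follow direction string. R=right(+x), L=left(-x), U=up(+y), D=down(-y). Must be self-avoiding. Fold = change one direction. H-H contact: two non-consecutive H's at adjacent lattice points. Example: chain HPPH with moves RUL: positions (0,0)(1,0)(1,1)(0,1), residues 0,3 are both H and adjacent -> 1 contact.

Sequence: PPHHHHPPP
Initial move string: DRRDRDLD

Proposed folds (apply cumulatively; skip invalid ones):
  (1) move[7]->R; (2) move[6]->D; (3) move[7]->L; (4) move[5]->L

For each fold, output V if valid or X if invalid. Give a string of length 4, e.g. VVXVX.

Answer: XVVX

Derivation:
Initial: DRRDRDLD -> [(0, 0), (0, -1), (1, -1), (2, -1), (2, -2), (3, -2), (3, -3), (2, -3), (2, -4)]
Fold 1: move[7]->R => DRRDRDLR INVALID (collision), skipped
Fold 2: move[6]->D => DRRDRDDD VALID
Fold 3: move[7]->L => DRRDRDDL VALID
Fold 4: move[5]->L => DRRDRLDL INVALID (collision), skipped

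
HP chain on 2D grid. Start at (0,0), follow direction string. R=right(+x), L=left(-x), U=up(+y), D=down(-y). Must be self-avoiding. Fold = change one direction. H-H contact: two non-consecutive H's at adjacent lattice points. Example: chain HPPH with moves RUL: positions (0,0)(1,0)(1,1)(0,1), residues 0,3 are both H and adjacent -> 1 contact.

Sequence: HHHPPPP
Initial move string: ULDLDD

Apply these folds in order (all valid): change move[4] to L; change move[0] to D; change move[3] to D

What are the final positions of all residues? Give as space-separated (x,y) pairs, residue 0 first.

Initial moves: ULDLDD
Fold: move[4]->L => ULDLLD (positions: [(0, 0), (0, 1), (-1, 1), (-1, 0), (-2, 0), (-3, 0), (-3, -1)])
Fold: move[0]->D => DLDLLD (positions: [(0, 0), (0, -1), (-1, -1), (-1, -2), (-2, -2), (-3, -2), (-3, -3)])
Fold: move[3]->D => DLDDLD (positions: [(0, 0), (0, -1), (-1, -1), (-1, -2), (-1, -3), (-2, -3), (-2, -4)])

Answer: (0,0) (0,-1) (-1,-1) (-1,-2) (-1,-3) (-2,-3) (-2,-4)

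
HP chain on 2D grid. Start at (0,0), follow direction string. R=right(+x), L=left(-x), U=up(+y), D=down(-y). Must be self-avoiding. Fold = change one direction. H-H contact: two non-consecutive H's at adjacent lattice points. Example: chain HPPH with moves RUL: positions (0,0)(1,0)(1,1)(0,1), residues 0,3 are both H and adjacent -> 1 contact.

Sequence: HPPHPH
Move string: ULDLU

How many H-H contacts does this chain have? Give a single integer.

Answer: 1

Derivation:
Positions: [(0, 0), (0, 1), (-1, 1), (-1, 0), (-2, 0), (-2, 1)]
H-H contact: residue 0 @(0,0) - residue 3 @(-1, 0)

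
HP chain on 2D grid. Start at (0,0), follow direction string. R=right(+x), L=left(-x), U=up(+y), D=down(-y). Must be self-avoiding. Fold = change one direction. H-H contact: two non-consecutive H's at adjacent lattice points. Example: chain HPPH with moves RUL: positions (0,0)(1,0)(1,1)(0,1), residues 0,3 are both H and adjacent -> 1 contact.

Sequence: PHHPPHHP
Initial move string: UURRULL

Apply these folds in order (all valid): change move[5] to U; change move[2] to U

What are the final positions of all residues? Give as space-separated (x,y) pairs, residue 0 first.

Initial moves: UURRULL
Fold: move[5]->U => UURRUUL (positions: [(0, 0), (0, 1), (0, 2), (1, 2), (2, 2), (2, 3), (2, 4), (1, 4)])
Fold: move[2]->U => UUURUUL (positions: [(0, 0), (0, 1), (0, 2), (0, 3), (1, 3), (1, 4), (1, 5), (0, 5)])

Answer: (0,0) (0,1) (0,2) (0,3) (1,3) (1,4) (1,5) (0,5)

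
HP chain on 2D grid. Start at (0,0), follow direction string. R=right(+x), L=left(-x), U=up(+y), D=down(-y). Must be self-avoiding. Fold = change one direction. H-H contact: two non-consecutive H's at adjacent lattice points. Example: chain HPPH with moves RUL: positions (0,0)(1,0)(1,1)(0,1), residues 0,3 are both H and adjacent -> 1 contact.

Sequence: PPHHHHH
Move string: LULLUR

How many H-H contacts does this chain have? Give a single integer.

Positions: [(0, 0), (-1, 0), (-1, 1), (-2, 1), (-3, 1), (-3, 2), (-2, 2)]
H-H contact: residue 3 @(-2,1) - residue 6 @(-2, 2)

Answer: 1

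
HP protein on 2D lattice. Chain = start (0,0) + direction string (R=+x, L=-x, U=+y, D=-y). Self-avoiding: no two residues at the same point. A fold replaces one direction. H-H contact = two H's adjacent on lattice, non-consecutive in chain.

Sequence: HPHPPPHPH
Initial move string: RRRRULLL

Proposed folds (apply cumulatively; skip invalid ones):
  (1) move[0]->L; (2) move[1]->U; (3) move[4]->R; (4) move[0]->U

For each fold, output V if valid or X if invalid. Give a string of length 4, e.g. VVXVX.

Answer: XVXV

Derivation:
Initial: RRRRULLL -> [(0, 0), (1, 0), (2, 0), (3, 0), (4, 0), (4, 1), (3, 1), (2, 1), (1, 1)]
Fold 1: move[0]->L => LRRRULLL INVALID (collision), skipped
Fold 2: move[1]->U => RURRULLL VALID
Fold 3: move[4]->R => RURRRLLL INVALID (collision), skipped
Fold 4: move[0]->U => UURRULLL VALID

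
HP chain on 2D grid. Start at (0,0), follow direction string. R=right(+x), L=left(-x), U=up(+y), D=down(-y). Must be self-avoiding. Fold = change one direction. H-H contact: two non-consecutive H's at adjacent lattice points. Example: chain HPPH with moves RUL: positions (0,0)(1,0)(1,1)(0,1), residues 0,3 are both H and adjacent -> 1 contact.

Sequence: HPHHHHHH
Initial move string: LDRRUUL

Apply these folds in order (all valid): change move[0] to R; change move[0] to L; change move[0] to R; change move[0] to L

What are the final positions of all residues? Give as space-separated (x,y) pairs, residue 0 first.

Answer: (0,0) (-1,0) (-1,-1) (0,-1) (1,-1) (1,0) (1,1) (0,1)

Derivation:
Initial moves: LDRRUUL
Fold: move[0]->R => RDRRUUL (positions: [(0, 0), (1, 0), (1, -1), (2, -1), (3, -1), (3, 0), (3, 1), (2, 1)])
Fold: move[0]->L => LDRRUUL (positions: [(0, 0), (-1, 0), (-1, -1), (0, -1), (1, -1), (1, 0), (1, 1), (0, 1)])
Fold: move[0]->R => RDRRUUL (positions: [(0, 0), (1, 0), (1, -1), (2, -1), (3, -1), (3, 0), (3, 1), (2, 1)])
Fold: move[0]->L => LDRRUUL (positions: [(0, 0), (-1, 0), (-1, -1), (0, -1), (1, -1), (1, 0), (1, 1), (0, 1)])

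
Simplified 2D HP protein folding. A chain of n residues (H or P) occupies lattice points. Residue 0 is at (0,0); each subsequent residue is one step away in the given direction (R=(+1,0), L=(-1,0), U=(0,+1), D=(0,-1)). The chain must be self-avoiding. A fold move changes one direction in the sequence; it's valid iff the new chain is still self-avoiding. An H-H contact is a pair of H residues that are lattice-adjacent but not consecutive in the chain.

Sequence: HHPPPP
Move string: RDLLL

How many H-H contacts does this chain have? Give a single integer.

Positions: [(0, 0), (1, 0), (1, -1), (0, -1), (-1, -1), (-2, -1)]
No H-H contacts found.

Answer: 0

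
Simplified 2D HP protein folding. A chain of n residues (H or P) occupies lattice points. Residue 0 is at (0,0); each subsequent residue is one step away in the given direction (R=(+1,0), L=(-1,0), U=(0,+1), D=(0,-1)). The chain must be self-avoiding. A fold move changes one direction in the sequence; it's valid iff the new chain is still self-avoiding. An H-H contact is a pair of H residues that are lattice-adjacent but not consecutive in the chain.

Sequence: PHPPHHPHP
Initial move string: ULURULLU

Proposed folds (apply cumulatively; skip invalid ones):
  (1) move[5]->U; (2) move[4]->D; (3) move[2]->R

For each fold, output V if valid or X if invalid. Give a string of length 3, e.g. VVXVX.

Answer: VXX

Derivation:
Initial: ULURULLU -> [(0, 0), (0, 1), (-1, 1), (-1, 2), (0, 2), (0, 3), (-1, 3), (-2, 3), (-2, 4)]
Fold 1: move[5]->U => ULURUULU VALID
Fold 2: move[4]->D => ULURDULU INVALID (collision), skipped
Fold 3: move[2]->R => ULRRUULU INVALID (collision), skipped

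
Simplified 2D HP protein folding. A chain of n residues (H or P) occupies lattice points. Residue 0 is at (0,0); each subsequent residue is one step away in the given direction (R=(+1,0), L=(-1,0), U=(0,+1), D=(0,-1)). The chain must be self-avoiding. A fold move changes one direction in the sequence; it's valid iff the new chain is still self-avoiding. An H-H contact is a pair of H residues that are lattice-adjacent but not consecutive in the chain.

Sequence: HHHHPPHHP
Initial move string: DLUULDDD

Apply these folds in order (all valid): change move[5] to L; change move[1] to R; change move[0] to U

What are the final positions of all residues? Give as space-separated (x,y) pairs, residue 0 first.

Initial moves: DLUULDDD
Fold: move[5]->L => DLUULLDD (positions: [(0, 0), (0, -1), (-1, -1), (-1, 0), (-1, 1), (-2, 1), (-3, 1), (-3, 0), (-3, -1)])
Fold: move[1]->R => DRUULLDD (positions: [(0, 0), (0, -1), (1, -1), (1, 0), (1, 1), (0, 1), (-1, 1), (-1, 0), (-1, -1)])
Fold: move[0]->U => URUULLDD (positions: [(0, 0), (0, 1), (1, 1), (1, 2), (1, 3), (0, 3), (-1, 3), (-1, 2), (-1, 1)])

Answer: (0,0) (0,1) (1,1) (1,2) (1,3) (0,3) (-1,3) (-1,2) (-1,1)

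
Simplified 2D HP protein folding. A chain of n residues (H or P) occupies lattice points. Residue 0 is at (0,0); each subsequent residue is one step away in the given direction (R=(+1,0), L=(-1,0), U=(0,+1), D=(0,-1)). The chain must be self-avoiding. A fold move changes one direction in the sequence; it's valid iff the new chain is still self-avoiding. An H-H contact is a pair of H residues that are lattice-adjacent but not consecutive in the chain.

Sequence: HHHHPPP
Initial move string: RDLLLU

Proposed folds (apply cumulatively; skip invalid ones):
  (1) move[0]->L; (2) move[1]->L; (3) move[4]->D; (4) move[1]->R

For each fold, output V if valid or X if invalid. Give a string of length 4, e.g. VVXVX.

Initial: RDLLLU -> [(0, 0), (1, 0), (1, -1), (0, -1), (-1, -1), (-2, -1), (-2, 0)]
Fold 1: move[0]->L => LDLLLU VALID
Fold 2: move[1]->L => LLLLLU VALID
Fold 3: move[4]->D => LLLLDU INVALID (collision), skipped
Fold 4: move[1]->R => LRLLLU INVALID (collision), skipped

Answer: VVXX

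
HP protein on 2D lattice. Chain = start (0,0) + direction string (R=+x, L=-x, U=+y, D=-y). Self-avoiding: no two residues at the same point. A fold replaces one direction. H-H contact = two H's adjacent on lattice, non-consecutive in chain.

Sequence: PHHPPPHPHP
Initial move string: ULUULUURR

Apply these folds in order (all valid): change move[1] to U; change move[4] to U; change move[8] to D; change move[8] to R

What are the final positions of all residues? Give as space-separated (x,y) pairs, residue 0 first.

Answer: (0,0) (0,1) (0,2) (0,3) (0,4) (0,5) (0,6) (0,7) (1,7) (2,7)

Derivation:
Initial moves: ULUULUURR
Fold: move[1]->U => UUUULUURR (positions: [(0, 0), (0, 1), (0, 2), (0, 3), (0, 4), (-1, 4), (-1, 5), (-1, 6), (0, 6), (1, 6)])
Fold: move[4]->U => UUUUUUURR (positions: [(0, 0), (0, 1), (0, 2), (0, 3), (0, 4), (0, 5), (0, 6), (0, 7), (1, 7), (2, 7)])
Fold: move[8]->D => UUUUUUURD (positions: [(0, 0), (0, 1), (0, 2), (0, 3), (0, 4), (0, 5), (0, 6), (0, 7), (1, 7), (1, 6)])
Fold: move[8]->R => UUUUUUURR (positions: [(0, 0), (0, 1), (0, 2), (0, 3), (0, 4), (0, 5), (0, 6), (0, 7), (1, 7), (2, 7)])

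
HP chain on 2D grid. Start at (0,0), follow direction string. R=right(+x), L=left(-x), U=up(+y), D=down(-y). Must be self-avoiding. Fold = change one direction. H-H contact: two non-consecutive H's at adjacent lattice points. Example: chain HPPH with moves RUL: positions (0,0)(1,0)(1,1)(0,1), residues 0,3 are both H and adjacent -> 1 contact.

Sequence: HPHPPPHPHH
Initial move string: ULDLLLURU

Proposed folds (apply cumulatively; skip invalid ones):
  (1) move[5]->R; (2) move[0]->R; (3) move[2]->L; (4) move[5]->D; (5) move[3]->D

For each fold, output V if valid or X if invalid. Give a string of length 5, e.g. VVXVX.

Initial: ULDLLLURU -> [(0, 0), (0, 1), (-1, 1), (-1, 0), (-2, 0), (-3, 0), (-4, 0), (-4, 1), (-3, 1), (-3, 2)]
Fold 1: move[5]->R => ULDLLRURU INVALID (collision), skipped
Fold 2: move[0]->R => RLDLLLURU INVALID (collision), skipped
Fold 3: move[2]->L => ULLLLLURU VALID
Fold 4: move[5]->D => ULLLLDURU INVALID (collision), skipped
Fold 5: move[3]->D => ULLDLLURU VALID

Answer: XXVXV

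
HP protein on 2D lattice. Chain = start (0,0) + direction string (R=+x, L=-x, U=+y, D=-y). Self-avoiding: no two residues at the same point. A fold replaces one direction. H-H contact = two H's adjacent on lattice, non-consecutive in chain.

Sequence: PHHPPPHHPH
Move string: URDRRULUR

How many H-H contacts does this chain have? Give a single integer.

Answer: 2

Derivation:
Positions: [(0, 0), (0, 1), (1, 1), (1, 0), (2, 0), (3, 0), (3, 1), (2, 1), (2, 2), (3, 2)]
H-H contact: residue 2 @(1,1) - residue 7 @(2, 1)
H-H contact: residue 6 @(3,1) - residue 9 @(3, 2)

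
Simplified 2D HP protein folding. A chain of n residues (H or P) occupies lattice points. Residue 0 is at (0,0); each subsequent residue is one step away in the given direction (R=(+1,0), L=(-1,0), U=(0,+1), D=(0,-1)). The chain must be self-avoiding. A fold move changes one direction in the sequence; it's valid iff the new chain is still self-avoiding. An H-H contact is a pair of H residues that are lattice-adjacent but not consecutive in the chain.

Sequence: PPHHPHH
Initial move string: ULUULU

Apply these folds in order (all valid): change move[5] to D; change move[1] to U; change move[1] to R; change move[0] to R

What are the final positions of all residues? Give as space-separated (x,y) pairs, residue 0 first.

Answer: (0,0) (1,0) (2,0) (2,1) (2,2) (1,2) (1,1)

Derivation:
Initial moves: ULUULU
Fold: move[5]->D => ULUULD (positions: [(0, 0), (0, 1), (-1, 1), (-1, 2), (-1, 3), (-2, 3), (-2, 2)])
Fold: move[1]->U => UUUULD (positions: [(0, 0), (0, 1), (0, 2), (0, 3), (0, 4), (-1, 4), (-1, 3)])
Fold: move[1]->R => URUULD (positions: [(0, 0), (0, 1), (1, 1), (1, 2), (1, 3), (0, 3), (0, 2)])
Fold: move[0]->R => RRUULD (positions: [(0, 0), (1, 0), (2, 0), (2, 1), (2, 2), (1, 2), (1, 1)])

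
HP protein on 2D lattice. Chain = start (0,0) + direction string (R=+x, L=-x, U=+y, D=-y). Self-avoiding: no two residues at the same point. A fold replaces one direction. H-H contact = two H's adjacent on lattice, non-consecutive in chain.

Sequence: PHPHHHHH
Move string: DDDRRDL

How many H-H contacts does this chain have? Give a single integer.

Answer: 1

Derivation:
Positions: [(0, 0), (0, -1), (0, -2), (0, -3), (1, -3), (2, -3), (2, -4), (1, -4)]
H-H contact: residue 4 @(1,-3) - residue 7 @(1, -4)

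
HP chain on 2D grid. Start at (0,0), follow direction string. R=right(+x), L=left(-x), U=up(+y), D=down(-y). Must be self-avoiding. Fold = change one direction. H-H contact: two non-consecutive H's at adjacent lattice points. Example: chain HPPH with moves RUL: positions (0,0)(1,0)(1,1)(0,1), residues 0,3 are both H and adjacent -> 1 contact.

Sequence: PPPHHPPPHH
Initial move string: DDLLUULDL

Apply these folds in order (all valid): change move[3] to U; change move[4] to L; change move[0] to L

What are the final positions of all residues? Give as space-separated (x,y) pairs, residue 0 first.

Initial moves: DDLLUULDL
Fold: move[3]->U => DDLUUULDL (positions: [(0, 0), (0, -1), (0, -2), (-1, -2), (-1, -1), (-1, 0), (-1, 1), (-2, 1), (-2, 0), (-3, 0)])
Fold: move[4]->L => DDLULULDL (positions: [(0, 0), (0, -1), (0, -2), (-1, -2), (-1, -1), (-2, -1), (-2, 0), (-3, 0), (-3, -1), (-4, -1)])
Fold: move[0]->L => LDLULULDL (positions: [(0, 0), (-1, 0), (-1, -1), (-2, -1), (-2, 0), (-3, 0), (-3, 1), (-4, 1), (-4, 0), (-5, 0)])

Answer: (0,0) (-1,0) (-1,-1) (-2,-1) (-2,0) (-3,0) (-3,1) (-4,1) (-4,0) (-5,0)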